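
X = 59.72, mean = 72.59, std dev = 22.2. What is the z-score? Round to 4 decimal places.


z = (X - mu) / sigma
X - mu = 59.72 - 72.59 = -12.87
z = -12.87 / 22.2 = -429/740 ≈ -0.579730

-0.5797


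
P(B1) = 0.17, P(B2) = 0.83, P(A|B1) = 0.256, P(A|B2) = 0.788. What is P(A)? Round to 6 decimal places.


P(A) = P(A|B1)*P(B1) + P(A|B2)*P(B2)
P(A|B1)*P(B1) = 0.256 * 0.17 = 0.04352
P(A|B2)*P(B2) = 0.788 * 0.83 = 0.65404
P(A) = 0.04352 + 0.65404 = 0.69756

0.697560


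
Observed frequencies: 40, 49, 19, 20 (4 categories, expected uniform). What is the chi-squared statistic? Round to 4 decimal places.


chi2 = sum((O-E)^2/E), E = total/4
total = 128, E = 128/4 = 32
(40 - 32)^2 / 32 = 64 / 32 = 2
(49 - 32)^2 / 32 = 289 / 32 = 9.03125
(19 - 32)^2 / 32 = 169 / 32 = 5.28125
(20 - 32)^2 / 32 = 144 / 32 = 4.5
chi2 = 20.8125

20.8125


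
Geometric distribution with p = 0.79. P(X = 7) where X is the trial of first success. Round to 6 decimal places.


P = (1-p)^(k-1) * p
(1-p)^(k-1) = 0.21^6 ≈ 0.00008576612
P = 0.00008576612 * 0.79 ≈ 0.00006775524

0.000068


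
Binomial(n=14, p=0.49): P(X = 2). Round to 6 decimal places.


P = C(n,k) * p^k * (1-p)^(n-k)
C(14,2) = 91
p^k = 0.49^2 = 0.2401
(1-p)^(n-k) = 0.51^12 ≈ 0.0003096293
P = 91 * 0.2401 * 0.0003096293 ≈ 0.006765

0.006765


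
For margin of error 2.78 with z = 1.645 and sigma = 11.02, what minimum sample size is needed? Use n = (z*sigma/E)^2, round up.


z*sigma/E = 1.645 * 11.02 / 2.78 ≈ 6.520827
(z*sigma/E)^2 ≈ 42.521189
round up: n = 43

43


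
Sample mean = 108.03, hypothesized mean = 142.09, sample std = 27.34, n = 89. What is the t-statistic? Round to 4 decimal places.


t = (xbar - mu0) / (s/sqrt(n))
xbar - mu0 = 108.03 - 142.09 = -34.06
sqrt(89) ≈ 9.43398113
s/sqrt(n) = 27.34 / 9.43398113 ≈ 2.89803420
t = -34.06 / 2.89803420 ≈ -11.752794

-11.7528


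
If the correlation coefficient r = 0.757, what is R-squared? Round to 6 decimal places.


R^2 = r^2 = (0.757)^2 = 0.573049

0.573049


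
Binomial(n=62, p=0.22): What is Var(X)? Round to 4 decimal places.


Var = n*p*(1-p) = 62 * 0.22 * 0.78 = 10.6392

10.6392


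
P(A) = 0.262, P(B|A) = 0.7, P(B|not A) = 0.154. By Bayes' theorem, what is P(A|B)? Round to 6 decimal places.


P(A|B) = P(B|A)*P(A) / P(B), P(B) = P(B|A)*P(A) + P(B|not A)*P(not A)
P(B|A)*P(A) = 0.7 * 0.262 = 0.1834
P(B|not A)*P(not A) = 0.154 * 0.738 = 0.113652
P(B) = 0.1834 + 0.113652 = 0.297052
P(A|B) = 0.1834 / 0.297052 ≈ 0.61740032

0.617400


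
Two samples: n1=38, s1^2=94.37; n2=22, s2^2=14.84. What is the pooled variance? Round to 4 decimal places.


sp^2 = ((n1-1)*s1^2 + (n2-1)*s2^2)/(n1+n2-2)
(n1-1)*s1^2 = 37 * 94.37 = 3491.69
(n2-1)*s2^2 = 21 * 14.84 = 311.64
numerator = 3491.69 + 311.64 = 3803.33
n1+n2-2 = 58
sp^2 = 3803.33 / 58 = 380333/5800 ≈ 65.574655

65.5747


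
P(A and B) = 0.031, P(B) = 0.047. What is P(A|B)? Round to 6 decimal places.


P(A|B) = P(A and B) / P(B) = 0.031 / 0.047 = 31/47 ≈ 0.65957447

0.659574


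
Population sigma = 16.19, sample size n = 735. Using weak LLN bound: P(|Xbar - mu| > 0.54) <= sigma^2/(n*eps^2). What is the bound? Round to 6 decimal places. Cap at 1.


bound = min(1, sigma^2/(n*eps^2))
sigma^2 = 16.19^2 = 262.1161
n*eps^2 = 735 * 0.54^2 = 735 * 0.2916 = 214.326
sigma^2/(n*eps^2) = 262.1161 / 214.326 ≈ 1.22297855
this exceeds 1, so the bound is capped at 1

1.000000


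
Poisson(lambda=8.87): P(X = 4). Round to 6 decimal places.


P = e^(-lam) * lam^k / k!
e^(-8.87) ≈ 0.0001405426
lam^k = 8.87^4 ≈ 6190.054594
k! = 4! = 24
P = 0.0001405426 * 6190.054594 / 24 ≈ 0.036249

0.036249


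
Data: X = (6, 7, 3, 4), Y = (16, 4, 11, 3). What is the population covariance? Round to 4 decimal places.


Cov = (1/n)*sum((xi-xbar)(yi-ybar))
n = 4, xbar = 20/4 = 5, ybar = 34/4 = 8.5
sum((xi-xbar)(yi-ybar)) = -1
Cov = -1 / 4 = -0.25

-0.2500


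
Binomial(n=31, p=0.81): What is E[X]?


E[X] = n*p = 31 * 0.81 = 25.11

25.11


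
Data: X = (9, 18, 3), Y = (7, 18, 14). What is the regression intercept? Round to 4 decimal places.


a = ybar - b*xbar, where b = sum((xi-xbar)(yi-ybar)) / sum((xi-xbar)^2)
n = 3, xbar = 30/3 = 10, ybar = 39/3 = 13
Sxy = sum((xi-xbar)(yi-ybar)) = 39
Sxx = sum((xi-xbar)^2) = 114
b = Sxy / Sxx = 13/38 ≈ 0.342105
a = 13 - 0.342105 * 10 = 182/19 ≈ 9.578947

9.5789


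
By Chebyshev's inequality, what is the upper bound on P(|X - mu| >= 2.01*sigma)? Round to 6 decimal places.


P <= 1/k^2
k^2 = 2.01^2 = 4.0401
1/k^2 = 1 / 4.0401 ≈ 0.24751863

0.247519


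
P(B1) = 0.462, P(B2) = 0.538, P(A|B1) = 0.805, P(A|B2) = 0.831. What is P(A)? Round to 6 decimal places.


P(A) = P(A|B1)*P(B1) + P(A|B2)*P(B2)
P(A|B1)*P(B1) = 0.805 * 0.462 = 0.37191
P(A|B2)*P(B2) = 0.831 * 0.538 = 0.447078
P(A) = 0.37191 + 0.447078 = 0.818988

0.818988


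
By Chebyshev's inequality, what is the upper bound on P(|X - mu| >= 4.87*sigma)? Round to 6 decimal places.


P <= 1/k^2
k^2 = 4.87^2 = 23.7169
1/k^2 = 1 / 23.7169 ≈ 0.04216403

0.042164


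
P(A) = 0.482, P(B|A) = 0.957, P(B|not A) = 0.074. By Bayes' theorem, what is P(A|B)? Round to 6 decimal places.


P(A|B) = P(B|A)*P(A) / P(B), P(B) = P(B|A)*P(A) + P(B|not A)*P(not A)
P(B|A)*P(A) = 0.957 * 0.482 = 0.461274
P(B|not A)*P(not A) = 0.074 * 0.518 = 0.038332
P(B) = 0.461274 + 0.038332 = 0.499606
P(A|B) = 0.461274 / 0.499606 ≈ 0.92327554

0.923276


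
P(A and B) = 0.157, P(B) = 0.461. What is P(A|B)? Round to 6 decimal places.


P(A|B) = P(A and B) / P(B) = 0.157 / 0.461 = 157/461 ≈ 0.34056399

0.340564


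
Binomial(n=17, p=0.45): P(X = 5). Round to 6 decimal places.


P = C(n,k) * p^k * (1-p)^(n-k)
C(17,5) = 6188
p^k = 0.45^5 ≈ 0.01845281
(1-p)^(n-k) = 0.55^12 ≈ 0.0007662179
P = 6188 * 0.01845281 * 0.0007662179 ≈ 0.087491

0.087491


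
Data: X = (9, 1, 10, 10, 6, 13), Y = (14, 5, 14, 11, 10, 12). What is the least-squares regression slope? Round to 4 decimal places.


b = sum((xi-xbar)(yi-ybar)) / sum((xi-xbar)^2)
n = 6, xbar = 49/6 ≈ 8.166667, ybar = 66/6 = 11
Sxy = sum((xi-xbar)(yi-ybar)) = 58
Sxx = sum((xi-xbar)^2) = 521/6 ≈ 86.833333
b = Sxy / Sxx = 348/521 ≈ 0.667946

0.6679


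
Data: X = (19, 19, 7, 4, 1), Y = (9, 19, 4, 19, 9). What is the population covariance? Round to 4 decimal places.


Cov = (1/n)*sum((xi-xbar)(yi-ybar))
n = 5, xbar = 50/5 = 10, ybar = 60/5 = 12
sum((xi-xbar)(yi-ybar)) = 45
Cov = 45 / 5 = 9

9.0000


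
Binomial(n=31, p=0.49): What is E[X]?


E[X] = n*p = 31 * 0.49 = 15.19

15.19


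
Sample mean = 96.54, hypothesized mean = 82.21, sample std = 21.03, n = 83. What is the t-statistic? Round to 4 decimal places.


t = (xbar - mu0) / (s/sqrt(n))
xbar - mu0 = 96.54 - 82.21 = 14.33
sqrt(83) ≈ 9.11043358
s/sqrt(n) = 21.03 / 9.11043358 ≈ 2.30834239
t = 14.33 / 2.30834239 ≈ 6.207918

6.2079


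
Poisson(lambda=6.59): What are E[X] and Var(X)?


E[X] = Var(X) = lambda = 6.59

6.59, 6.59


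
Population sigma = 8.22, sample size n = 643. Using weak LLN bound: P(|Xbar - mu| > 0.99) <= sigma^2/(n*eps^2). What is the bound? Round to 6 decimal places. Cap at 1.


bound = min(1, sigma^2/(n*eps^2))
sigma^2 = 8.22^2 = 67.5684
n*eps^2 = 643 * 0.99^2 = 643 * 0.9801 = 630.2043
sigma^2/(n*eps^2) = 67.5684 / 630.2043 ≈ 0.10721666

0.107217


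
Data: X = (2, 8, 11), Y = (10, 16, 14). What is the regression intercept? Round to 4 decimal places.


a = ybar - b*xbar, where b = sum((xi-xbar)(yi-ybar)) / sum((xi-xbar)^2)
n = 3, xbar = 21/3 = 7, ybar = 40/3 ≈ 13.333333
Sxy = sum((xi-xbar)(yi-ybar)) = 22
Sxx = sum((xi-xbar)^2) = 42
b = Sxy / Sxx = 11/21 ≈ 0.523810
a = 13.333333 - 0.523810 * 7 = 29/3 ≈ 9.666667

9.6667


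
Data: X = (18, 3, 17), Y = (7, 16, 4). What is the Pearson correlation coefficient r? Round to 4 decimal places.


r = sum((xi-xbar)(yi-ybar)) / sqrt(sum((xi-xbar)^2) * sum((yi-ybar)^2))
n = 3, xbar = 38/3 ≈ 12.666667, ybar = 27/3 = 9
Sxy = sum((xi-xbar)(yi-ybar)) = -100
Sxx = sum((xi-xbar)^2) = 422/3 ≈ 140.666667
Syy = sum((yi-ybar)^2) = 78
sqrt(Sxx*Syy) ≈ 104.747315
r = Sxy / sqrt(Sxx*Syy) = -100 / 104.747315 ≈ -0.954678

-0.9547


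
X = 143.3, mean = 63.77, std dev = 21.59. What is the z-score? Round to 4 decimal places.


z = (X - mu) / sigma
X - mu = 143.3 - 63.77 = 79.53
z = 79.53 / 21.59 = 7953/2159 ≈ 3.683650

3.6836


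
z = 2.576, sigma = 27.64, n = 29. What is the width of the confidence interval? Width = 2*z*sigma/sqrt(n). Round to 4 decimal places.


width = 2*z*sigma/sqrt(n)
2*z*sigma = 2 * 2.576 * 27.64 = 142.40128
sqrt(29) ≈ 5.385165
width = 142.40128 / 5.385165 ≈ 26.443254

26.4433


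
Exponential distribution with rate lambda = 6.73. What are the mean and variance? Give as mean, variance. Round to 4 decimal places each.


mean = 1/lam, var = 1/lam^2
mean = 1 / 6.73 = 100/673 ≈ 0.148588
lam^2 = 6.73^2 = 45.2929
var = 1 / 45.2929 ≈ 0.022079

0.1486, 0.0221


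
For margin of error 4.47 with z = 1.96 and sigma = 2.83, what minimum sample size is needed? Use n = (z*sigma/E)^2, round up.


z*sigma/E = 1.96 * 2.83 / 4.47 ≈ 1.240895
(z*sigma/E)^2 ≈ 1.539820
round up: n = 2

2


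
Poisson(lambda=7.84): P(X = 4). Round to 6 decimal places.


P = e^(-lam) * lam^k / k!
e^(-7.84) ≈ 0.0003936690
lam^k = 7.84^4 ≈ 3778.019983
k! = 4! = 24
P = 0.0003936690 * 3778.019983 / 24 ≈ 0.061970

0.061970


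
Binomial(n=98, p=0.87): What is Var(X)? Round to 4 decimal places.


Var = n*p*(1-p) = 98 * 0.87 * 0.13 = 11.0838

11.0838


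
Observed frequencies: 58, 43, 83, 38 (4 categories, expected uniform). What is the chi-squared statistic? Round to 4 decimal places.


chi2 = sum((O-E)^2/E), E = total/4
total = 222, E = 222/4 = 55.5
(58 - 55.5)^2 / 55.5 = 6.25 / 55.5 = 25/222 ≈ 0.112613
(43 - 55.5)^2 / 55.5 = 156.25 / 55.5 = 625/222 ≈ 2.815315
(83 - 55.5)^2 / 55.5 = 756.25 / 55.5 = 3025/222 ≈ 13.626126
(38 - 55.5)^2 / 55.5 = 306.25 / 55.5 = 1225/222 ≈ 5.518018
chi2 = 2450/111 ≈ 22.072072

22.0721


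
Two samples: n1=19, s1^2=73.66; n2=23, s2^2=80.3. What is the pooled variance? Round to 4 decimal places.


sp^2 = ((n1-1)*s1^2 + (n2-1)*s2^2)/(n1+n2-2)
(n1-1)*s1^2 = 18 * 73.66 = 1325.88
(n2-1)*s2^2 = 22 * 80.3 = 1766.6
numerator = 1325.88 + 1766.6 = 3092.48
n1+n2-2 = 40
sp^2 = 3092.48 / 40 = 77.312

77.3120


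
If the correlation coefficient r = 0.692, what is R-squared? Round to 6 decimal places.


R^2 = r^2 = (0.692)^2 = 0.478864

0.478864


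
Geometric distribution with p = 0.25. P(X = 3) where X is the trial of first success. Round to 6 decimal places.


P = (1-p)^(k-1) * p
(1-p)^(k-1) = 0.75^2 = 0.5625
P = 0.5625 * 0.25 = 0.140625

0.140625


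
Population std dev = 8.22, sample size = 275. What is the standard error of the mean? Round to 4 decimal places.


SE = sigma / sqrt(n)
sqrt(275) ≈ 16.583124
SE = 8.22 / 16.583124 ≈ 0.495685

0.4957


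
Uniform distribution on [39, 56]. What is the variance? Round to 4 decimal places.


Var = (b-a)^2 / 12
(b-a)^2 = (56 - 39)^2 = 289
Var = 289/12 ≈ 24.083333

24.0833


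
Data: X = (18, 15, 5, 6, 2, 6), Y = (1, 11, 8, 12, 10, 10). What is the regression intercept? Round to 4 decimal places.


a = ybar - b*xbar, where b = sum((xi-xbar)(yi-ybar)) / sum((xi-xbar)^2)
n = 6, xbar = 52/6 = 26/3 ≈ 8.666667, ybar = 52/6 = 26/3 ≈ 8.666667
Sxy = sum((xi-xbar)(yi-ybar)) = -227/3 ≈ -75.666667
Sxx = sum((xi-xbar)^2) = 598/3 ≈ 199.333333
b = Sxy / Sxx = -227/598 ≈ -0.379599
a = 8.666667 - (-0.379599) * 8.666667 = 275/23 ≈ 11.956522

11.9565


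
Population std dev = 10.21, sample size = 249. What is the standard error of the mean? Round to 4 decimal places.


SE = sigma / sqrt(n)
sqrt(249) ≈ 15.779734
SE = 10.21 / 15.779734 ≈ 0.647032

0.6470


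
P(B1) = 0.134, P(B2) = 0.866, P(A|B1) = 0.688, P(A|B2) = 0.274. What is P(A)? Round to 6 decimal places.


P(A) = P(A|B1)*P(B1) + P(A|B2)*P(B2)
P(A|B1)*P(B1) = 0.688 * 0.134 = 0.092192
P(A|B2)*P(B2) = 0.274 * 0.866 = 0.237284
P(A) = 0.092192 + 0.237284 = 0.329476

0.329476


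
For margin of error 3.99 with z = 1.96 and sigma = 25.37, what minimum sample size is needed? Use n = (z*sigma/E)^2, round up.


z*sigma/E = 1.96 * 25.37 / 3.99 = 17759/1425 ≈ 12.462456
(z*sigma/E)^2 ≈ 155.312813
round up: n = 156

156


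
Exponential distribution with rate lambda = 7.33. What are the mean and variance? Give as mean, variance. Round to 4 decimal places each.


mean = 1/lam, var = 1/lam^2
mean = 1 / 7.33 = 100/733 ≈ 0.136426
lam^2 = 7.33^2 = 53.7289
var = 1 / 53.7289 ≈ 0.018612

0.1364, 0.0186


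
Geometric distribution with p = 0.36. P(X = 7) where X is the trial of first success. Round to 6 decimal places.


P = (1-p)^(k-1) * p
(1-p)^(k-1) = 0.64^6 ≈ 0.06871948
P = 0.06871948 * 0.36 ≈ 0.02473901

0.024739


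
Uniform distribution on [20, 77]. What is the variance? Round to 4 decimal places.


Var = (b-a)^2 / 12
(b-a)^2 = (77 - 20)^2 = 3249
Var = 3249/12 = 270.75

270.7500


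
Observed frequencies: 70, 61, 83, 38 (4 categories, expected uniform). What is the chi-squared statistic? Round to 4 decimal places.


chi2 = sum((O-E)^2/E), E = total/4
total = 252, E = 252/4 = 63
(70 - 63)^2 / 63 = 49 / 63 = 7/9 ≈ 0.777778
(61 - 63)^2 / 63 = 4 / 63 = 4/63 ≈ 0.063492
(83 - 63)^2 / 63 = 400 / 63 = 400/63 ≈ 6.349206
(38 - 63)^2 / 63 = 625 / 63 = 625/63 ≈ 9.920635
chi2 = 154/9 ≈ 17.111111

17.1111


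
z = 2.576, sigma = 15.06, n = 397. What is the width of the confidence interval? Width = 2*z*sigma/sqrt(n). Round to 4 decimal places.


width = 2*z*sigma/sqrt(n)
2*z*sigma = 2 * 2.576 * 15.06 = 77.58912
sqrt(397) ≈ 19.924859
width = 77.58912 / 19.924859 ≈ 3.894086

3.8941


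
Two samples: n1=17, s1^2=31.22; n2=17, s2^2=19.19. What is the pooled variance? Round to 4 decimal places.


sp^2 = ((n1-1)*s1^2 + (n2-1)*s2^2)/(n1+n2-2)
(n1-1)*s1^2 = 16 * 31.22 = 499.52
(n2-1)*s2^2 = 16 * 19.19 = 307.04
numerator = 499.52 + 307.04 = 806.56
n1+n2-2 = 32
sp^2 = 806.56 / 32 = 25.205

25.2050


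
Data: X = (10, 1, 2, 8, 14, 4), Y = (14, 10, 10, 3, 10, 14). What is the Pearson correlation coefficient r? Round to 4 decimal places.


r = sum((xi-xbar)(yi-ybar)) / sqrt(sum((xi-xbar)^2) * sum((yi-ybar)^2))
n = 6, xbar = 39/6 = 6.5, ybar = 61/6 ≈ 10.166667
Sxy = sum((xi-xbar)(yi-ybar)) = -6.5
Sxx = sum((xi-xbar)^2) = 127.5
Syy = sum((yi-ybar)^2) = 485/6 ≈ 80.833333
sqrt(Sxx*Syy) ≈ 101.519703
r = Sxy / sqrt(Sxx*Syy) = -6.5 / 101.519703 ≈ -0.064027

-0.0640


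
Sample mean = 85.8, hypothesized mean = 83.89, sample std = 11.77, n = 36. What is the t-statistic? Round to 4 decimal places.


t = (xbar - mu0) / (s/sqrt(n))
xbar - mu0 = 85.8 - 83.89 = 1.91
sqrt(36) = 6
s/sqrt(n) = 11.77 / 6 = 1177/600 ≈ 1.96166667
t = 1.91 / 1.96166667 = 1146/1177 ≈ 0.973662

0.9737


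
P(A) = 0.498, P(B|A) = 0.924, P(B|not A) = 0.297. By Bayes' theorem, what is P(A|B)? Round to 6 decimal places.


P(A|B) = P(B|A)*P(A) / P(B), P(B) = P(B|A)*P(A) + P(B|not A)*P(not A)
P(B|A)*P(A) = 0.924 * 0.498 = 0.460152
P(B|not A)*P(not A) = 0.297 * 0.502 = 0.149094
P(B) = 0.460152 + 0.149094 = 0.609246
P(A|B) = 0.460152 / 0.609246 = 2324/3077 ≈ 0.75528112

0.755281


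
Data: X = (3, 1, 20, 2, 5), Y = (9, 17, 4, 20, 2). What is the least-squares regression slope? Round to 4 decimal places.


b = sum((xi-xbar)(yi-ybar)) / sum((xi-xbar)^2)
n = 5, xbar = 31/5 = 6.2, ybar = 52/5 = 10.4
Sxy = sum((xi-xbar)(yi-ybar)) = -148.4
Sxx = sum((xi-xbar)^2) = 246.8
b = Sxy / Sxx = -371/617 ≈ -0.601297

-0.6013


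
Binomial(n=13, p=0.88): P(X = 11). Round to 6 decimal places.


P = C(n,k) * p^k * (1-p)^(n-k)
C(13,11) = 78
p^k = 0.88^11 ≈ 0.2450809
(1-p)^(n-k) = 0.12^2 = 0.0144
P = 78 * 0.2450809 * 0.0144 ≈ 0.275275

0.275275


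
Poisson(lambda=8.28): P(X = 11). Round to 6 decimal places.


P = e^(-lam) * lam^k / k!
e^(-8.28) ≈ 0.0002535372
lam^k = 8.28^11 ≈ 12541044377.416915
k! = 11! = 39916800
P = 0.0002535372 * 12541044377.416915 / 39916800 ≈ 0.079656

0.079656


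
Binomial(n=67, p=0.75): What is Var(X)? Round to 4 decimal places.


Var = n*p*(1-p) = 67 * 0.75 * 0.25 = 12.5625

12.5625


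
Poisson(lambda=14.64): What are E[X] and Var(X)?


E[X] = Var(X) = lambda = 14.64

14.64, 14.64


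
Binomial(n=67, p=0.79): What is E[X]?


E[X] = n*p = 67 * 0.79 = 52.93

52.93


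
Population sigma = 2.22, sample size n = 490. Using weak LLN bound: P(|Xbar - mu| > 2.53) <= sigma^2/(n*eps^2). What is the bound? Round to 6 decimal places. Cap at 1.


bound = min(1, sigma^2/(n*eps^2))
sigma^2 = 2.22^2 = 4.9284
n*eps^2 = 490 * 2.53^2 = 490 * 6.4009 = 3136.441
sigma^2/(n*eps^2) = 4.9284 / 3136.441 ≈ 0.00157134

0.001571


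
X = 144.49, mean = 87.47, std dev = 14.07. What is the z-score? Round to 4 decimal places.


z = (X - mu) / sigma
X - mu = 144.49 - 87.47 = 57.02
z = 57.02 / 14.07 = 5702/1407 ≈ 4.052594

4.0526


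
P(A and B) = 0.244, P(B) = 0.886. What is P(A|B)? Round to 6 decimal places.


P(A|B) = P(A and B) / P(B) = 0.244 / 0.886 = 122/443 ≈ 0.27539503

0.275395


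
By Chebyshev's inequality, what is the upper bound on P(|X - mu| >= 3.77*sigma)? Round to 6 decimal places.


P <= 1/k^2
k^2 = 3.77^2 = 14.2129
1/k^2 = 1 / 14.2129 ≈ 0.07035862

0.070359


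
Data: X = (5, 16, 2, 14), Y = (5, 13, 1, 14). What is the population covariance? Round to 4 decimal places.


Cov = (1/n)*sum((xi-xbar)(yi-ybar))
n = 4, xbar = 37/4 = 9.25, ybar = 33/4 = 8.25
sum((xi-xbar)(yi-ybar)) = 125.75
Cov = 125.75 / 4 = 31.4375

31.4375


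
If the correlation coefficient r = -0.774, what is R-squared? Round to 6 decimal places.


R^2 = r^2 = (-0.774)^2 = 0.599076

0.599076


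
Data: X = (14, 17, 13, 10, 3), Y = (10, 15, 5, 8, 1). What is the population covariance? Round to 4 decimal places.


Cov = (1/n)*sum((xi-xbar)(yi-ybar))
n = 5, xbar = 57/5 = 11.4, ybar = 39/5 = 7.8
sum((xi-xbar)(yi-ybar)) = 98.4
Cov = 98.4 / 5 = 19.68

19.6800


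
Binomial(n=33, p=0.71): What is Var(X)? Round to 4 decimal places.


Var = n*p*(1-p) = 33 * 0.71 * 0.29 = 6.7947

6.7947


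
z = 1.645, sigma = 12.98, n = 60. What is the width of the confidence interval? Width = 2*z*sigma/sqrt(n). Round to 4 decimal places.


width = 2*z*sigma/sqrt(n)
2*z*sigma = 2 * 1.645 * 12.98 = 42.7042
sqrt(60) ≈ 7.745967
width = 42.7042 / 7.745967 ≈ 5.513089

5.5131


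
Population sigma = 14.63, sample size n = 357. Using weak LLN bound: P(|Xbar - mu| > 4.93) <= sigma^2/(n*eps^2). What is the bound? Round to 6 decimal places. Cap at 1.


bound = min(1, sigma^2/(n*eps^2))
sigma^2 = 14.63^2 = 214.0369
n*eps^2 = 357 * 4.93^2 = 357 * 24.3049 = 8676.8493
sigma^2/(n*eps^2) = 214.0369 / 8676.8493 ≈ 0.02466758

0.024668


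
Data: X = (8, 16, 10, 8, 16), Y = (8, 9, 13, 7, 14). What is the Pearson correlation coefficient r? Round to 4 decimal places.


r = sum((xi-xbar)(yi-ybar)) / sqrt(sum((xi-xbar)^2) * sum((yi-ybar)^2))
n = 5, xbar = 58/5 = 11.6, ybar = 51/5 = 10.2
Sxy = sum((xi-xbar)(yi-ybar)) = 26.4
Sxx = sum((xi-xbar)^2) = 67.2
Syy = sum((yi-ybar)^2) = 38.8
sqrt(Sxx*Syy) ≈ 51.062315
r = Sxy / sqrt(Sxx*Syy) = 26.4 / 51.062315 ≈ 0.517015

0.5170


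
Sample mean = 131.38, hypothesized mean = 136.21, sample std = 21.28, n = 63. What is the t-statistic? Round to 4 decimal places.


t = (xbar - mu0) / (s/sqrt(n))
xbar - mu0 = 131.38 - 136.21 = -4.83
sqrt(63) ≈ 7.93725393
s/sqrt(n) = 21.28 / 7.93725393 ≈ 2.68102800
t = -4.83 / 2.68102800 ≈ -1.801548

-1.8015


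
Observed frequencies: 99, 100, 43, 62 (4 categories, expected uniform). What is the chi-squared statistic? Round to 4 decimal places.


chi2 = sum((O-E)^2/E), E = total/4
total = 304, E = 304/4 = 76
(99 - 76)^2 / 76 = 529 / 76 = 529/76 ≈ 6.960526
(100 - 76)^2 / 76 = 576 / 76 = 144/19 ≈ 7.578947
(43 - 76)^2 / 76 = 1089 / 76 = 1089/76 ≈ 14.328947
(62 - 76)^2 / 76 = 196 / 76 = 49/19 ≈ 2.578947
chi2 = 1195/38 ≈ 31.447368

31.4474


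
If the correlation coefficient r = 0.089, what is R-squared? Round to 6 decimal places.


R^2 = r^2 = (0.089)^2 = 0.007921

0.007921


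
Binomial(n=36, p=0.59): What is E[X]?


E[X] = n*p = 36 * 0.59 = 21.24

21.24


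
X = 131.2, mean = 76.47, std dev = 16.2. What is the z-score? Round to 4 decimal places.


z = (X - mu) / sigma
X - mu = 131.2 - 76.47 = 54.73
z = 54.73 / 16.2 = 5473/1620 ≈ 3.378395

3.3784


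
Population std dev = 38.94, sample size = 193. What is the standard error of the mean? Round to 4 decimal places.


SE = sigma / sqrt(n)
sqrt(193) ≈ 13.892444
SE = 38.94 / 13.892444 ≈ 2.802963

2.8030


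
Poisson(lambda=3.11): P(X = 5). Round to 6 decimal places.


P = e^(-lam) * lam^k / k!
e^(-3.11) ≈ 0.04460096
lam^k = 3.11^5 ≈ 290.939002
k! = 5! = 120
P = 0.04460096 * 290.939002 / 120 ≈ 0.108135

0.108135


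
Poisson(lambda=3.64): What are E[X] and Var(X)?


E[X] = Var(X) = lambda = 3.64

3.64, 3.64


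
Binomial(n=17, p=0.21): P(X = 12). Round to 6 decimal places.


P = C(n,k) * p^k * (1-p)^(n-k)
C(17,12) = 6188
p^k = 0.21^12 ≈ 0.000000007355828
(1-p)^(n-k) = 0.79^5 ≈ 0.3077056
P = 6188 * 0.000000007355828 * 0.3077056 ≈ 0.000014

0.000014


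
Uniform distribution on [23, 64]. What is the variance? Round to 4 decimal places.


Var = (b-a)^2 / 12
(b-a)^2 = (64 - 23)^2 = 1681
Var = 1681/12 ≈ 140.083333

140.0833


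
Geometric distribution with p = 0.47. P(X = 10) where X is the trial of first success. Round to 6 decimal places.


P = (1-p)^(k-1) * p
(1-p)^(k-1) = 0.53^9 ≈ 0.003299764
P = 0.003299764 * 0.47 ≈ 0.001550889

0.001551


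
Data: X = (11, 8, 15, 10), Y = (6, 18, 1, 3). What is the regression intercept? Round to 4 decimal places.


a = ybar - b*xbar, where b = sum((xi-xbar)(yi-ybar)) / sum((xi-xbar)^2)
n = 4, xbar = 44/4 = 11, ybar = 28/4 = 7
Sxy = sum((xi-xbar)(yi-ybar)) = -53
Sxx = sum((xi-xbar)^2) = 26
b = Sxy / Sxx = -53/26 ≈ -2.038462
a = 7 - (-2.038462) * 11 = 765/26 ≈ 29.423077

29.4231


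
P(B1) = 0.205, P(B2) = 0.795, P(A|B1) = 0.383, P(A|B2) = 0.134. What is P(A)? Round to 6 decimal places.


P(A) = P(A|B1)*P(B1) + P(A|B2)*P(B2)
P(A|B1)*P(B1) = 0.383 * 0.205 = 0.078515
P(A|B2)*P(B2) = 0.134 * 0.795 = 0.10653
P(A) = 0.078515 + 0.10653 = 0.185045

0.185045


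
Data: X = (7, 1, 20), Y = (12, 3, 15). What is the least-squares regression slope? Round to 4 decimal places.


b = sum((xi-xbar)(yi-ybar)) / sum((xi-xbar)^2)
n = 3, xbar = 28/3 ≈ 9.333333, ybar = 30/3 = 10
Sxy = sum((xi-xbar)(yi-ybar)) = 107
Sxx = sum((xi-xbar)^2) = 566/3 ≈ 188.666667
b = Sxy / Sxx = 321/566 ≈ 0.567138

0.5671


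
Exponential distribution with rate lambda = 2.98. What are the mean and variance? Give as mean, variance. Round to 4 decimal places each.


mean = 1/lam, var = 1/lam^2
mean = 1 / 2.98 = 50/149 ≈ 0.335570
lam^2 = 2.98^2 = 8.8804
var = 1 / 8.8804 ≈ 0.112608

0.3356, 0.1126


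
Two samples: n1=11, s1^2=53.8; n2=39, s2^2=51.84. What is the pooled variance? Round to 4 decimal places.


sp^2 = ((n1-1)*s1^2 + (n2-1)*s2^2)/(n1+n2-2)
(n1-1)*s1^2 = 10 * 53.8 = 538
(n2-1)*s2^2 = 38 * 51.84 = 1969.92
numerator = 538 + 1969.92 = 2507.92
n1+n2-2 = 48
sp^2 = 2507.92 / 48 = 31349/600 ≈ 52.248333

52.2483


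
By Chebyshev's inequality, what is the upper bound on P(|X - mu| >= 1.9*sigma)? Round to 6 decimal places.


P <= 1/k^2
k^2 = 1.9^2 = 3.61
1/k^2 = 1 / 3.61 = 100/361 ≈ 0.27700831

0.277008


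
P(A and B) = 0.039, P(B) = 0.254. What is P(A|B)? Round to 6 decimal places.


P(A|B) = P(A and B) / P(B) = 0.039 / 0.254 = 39/254 ≈ 0.15354331

0.153543


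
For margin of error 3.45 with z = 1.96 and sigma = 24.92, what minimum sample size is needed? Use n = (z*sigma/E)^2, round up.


z*sigma/E = 1.96 * 24.92 / 3.45 = 122108/8625 ≈ 14.157449
(z*sigma/E)^2 ≈ 200.433370
round up: n = 201

201


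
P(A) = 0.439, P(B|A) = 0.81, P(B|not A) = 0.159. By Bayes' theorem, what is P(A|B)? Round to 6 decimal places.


P(A|B) = P(B|A)*P(A) / P(B), P(B) = P(B|A)*P(A) + P(B|not A)*P(not A)
P(B|A)*P(A) = 0.81 * 0.439 = 0.35559
P(B|not A)*P(not A) = 0.159 * 0.561 = 0.089199
P(B) = 0.35559 + 0.089199 = 0.444789
P(A|B) = 0.35559 / 0.444789 ≈ 0.79945772

0.799458


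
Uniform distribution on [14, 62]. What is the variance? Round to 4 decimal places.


Var = (b-a)^2 / 12
(b-a)^2 = (62 - 14)^2 = 2304
Var = 2304/12 = 192

192.0000


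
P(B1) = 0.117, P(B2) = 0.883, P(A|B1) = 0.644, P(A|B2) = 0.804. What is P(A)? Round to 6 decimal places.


P(A) = P(A|B1)*P(B1) + P(A|B2)*P(B2)
P(A|B1)*P(B1) = 0.644 * 0.117 = 0.075348
P(A|B2)*P(B2) = 0.804 * 0.883 = 0.709932
P(A) = 0.075348 + 0.709932 = 0.78528

0.785280


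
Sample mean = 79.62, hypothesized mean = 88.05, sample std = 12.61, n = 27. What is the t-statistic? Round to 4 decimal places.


t = (xbar - mu0) / (s/sqrt(n))
xbar - mu0 = 79.62 - 88.05 = -8.43
sqrt(27) ≈ 5.19615242
s/sqrt(n) = 12.61 / 5.19615242 ≈ 2.42679563
t = -8.43 / 2.42679563 ≈ -3.473716

-3.4737


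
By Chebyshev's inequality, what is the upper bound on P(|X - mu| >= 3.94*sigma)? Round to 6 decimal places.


P <= 1/k^2
k^2 = 3.94^2 = 15.5236
1/k^2 = 1 / 15.5236 ≈ 0.06441805

0.064418


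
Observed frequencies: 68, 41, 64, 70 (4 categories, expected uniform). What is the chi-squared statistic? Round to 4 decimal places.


chi2 = sum((O-E)^2/E), E = total/4
total = 243, E = 243/4 = 60.75
(68 - 60.75)^2 / 60.75 = 52.5625 / 60.75 = 841/972 ≈ 0.865226
(41 - 60.75)^2 / 60.75 = 390.0625 / 60.75 = 6241/972 ≈ 6.420782
(64 - 60.75)^2 / 60.75 = 10.5625 / 60.75 = 169/972 ≈ 0.173868
(70 - 60.75)^2 / 60.75 = 85.5625 / 60.75 = 1369/972 ≈ 1.408436
chi2 = 2155/243 ≈ 8.868313

8.8683


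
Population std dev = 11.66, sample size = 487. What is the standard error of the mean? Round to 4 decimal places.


SE = sigma / sqrt(n)
sqrt(487) ≈ 22.068076
SE = 11.66 / 22.068076 ≈ 0.528365

0.5284


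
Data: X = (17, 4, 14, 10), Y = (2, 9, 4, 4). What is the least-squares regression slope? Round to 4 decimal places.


b = sum((xi-xbar)(yi-ybar)) / sum((xi-xbar)^2)
n = 4, xbar = 45/4 = 11.25, ybar = 19/4 = 4.75
Sxy = sum((xi-xbar)(yi-ybar)) = -47.75
Sxx = sum((xi-xbar)^2) = 94.75
b = Sxy / Sxx = -191/379 ≈ -0.503958

-0.5040


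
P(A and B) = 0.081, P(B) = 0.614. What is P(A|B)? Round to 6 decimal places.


P(A|B) = P(A and B) / P(B) = 0.081 / 0.614 = 81/614 ≈ 0.13192182

0.131922


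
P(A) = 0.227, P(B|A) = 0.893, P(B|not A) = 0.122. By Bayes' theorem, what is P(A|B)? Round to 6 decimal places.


P(A|B) = P(B|A)*P(A) / P(B), P(B) = P(B|A)*P(A) + P(B|not A)*P(not A)
P(B|A)*P(A) = 0.893 * 0.227 = 0.202711
P(B|not A)*P(not A) = 0.122 * 0.773 = 0.094306
P(B) = 0.202711 + 0.094306 = 0.297017
P(A|B) = 0.202711 / 0.297017 ≈ 0.68248955

0.682490


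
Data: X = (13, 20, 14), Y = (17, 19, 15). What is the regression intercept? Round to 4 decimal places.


a = ybar - b*xbar, where b = sum((xi-xbar)(yi-ybar)) / sum((xi-xbar)^2)
n = 3, xbar = 47/3 ≈ 15.666667, ybar = 51/3 = 17
Sxy = sum((xi-xbar)(yi-ybar)) = 12
Sxx = sum((xi-xbar)^2) = 86/3 ≈ 28.666667
b = Sxy / Sxx = 18/43 ≈ 0.418605
a = 17 - 0.418605 * 15.666667 = 449/43 ≈ 10.441860

10.4419


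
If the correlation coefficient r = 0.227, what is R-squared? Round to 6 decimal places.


R^2 = r^2 = (0.227)^2 = 0.051529

0.051529


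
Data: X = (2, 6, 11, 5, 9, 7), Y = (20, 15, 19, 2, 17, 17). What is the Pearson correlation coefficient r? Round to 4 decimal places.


r = sum((xi-xbar)(yi-ybar)) / sqrt(sum((xi-xbar)^2) * sum((yi-ybar)^2))
n = 6, xbar = 40/6 = 20/3 ≈ 6.666667, ybar = 90/6 = 15
Sxy = sum((xi-xbar)(yi-ybar)) = 21
Sxx = sum((xi-xbar)^2) = 148/3 ≈ 49.333333
Syy = sum((yi-ybar)^2) = 218
sqrt(Sxx*Syy) ≈ 103.704709
r = Sxy / sqrt(Sxx*Syy) = 21 / 103.704709 ≈ 0.202498

0.2025


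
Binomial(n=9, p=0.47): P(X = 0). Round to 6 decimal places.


P = C(n,k) * p^k * (1-p)^(n-k)
C(9,0) = 1
p^k = 0.47^0 = 1
(1-p)^(n-k) = 0.53^9 ≈ 0.003299764
P = 1 * 1 * 0.003299764 ≈ 0.003300

0.003300


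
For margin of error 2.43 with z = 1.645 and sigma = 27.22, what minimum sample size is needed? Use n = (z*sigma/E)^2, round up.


z*sigma/E = 1.645 * 27.22 / 2.43 ≈ 18.426708
(z*sigma/E)^2 ≈ 339.543561
round up: n = 340

340


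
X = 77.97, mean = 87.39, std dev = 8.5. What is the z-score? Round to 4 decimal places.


z = (X - mu) / sigma
X - mu = 77.97 - 87.39 = -9.42
z = -9.42 / 8.5 = -471/425 ≈ -1.108235

-1.1082


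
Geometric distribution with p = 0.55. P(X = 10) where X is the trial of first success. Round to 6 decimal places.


P = (1-p)^(k-1) * p
(1-p)^(k-1) = 0.45^9 ≈ 0.0007566806
P = 0.0007566806 * 0.55 ≈ 0.0004161744

0.000416


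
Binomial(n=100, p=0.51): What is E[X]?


E[X] = n*p = 100 * 0.51 = 51

51


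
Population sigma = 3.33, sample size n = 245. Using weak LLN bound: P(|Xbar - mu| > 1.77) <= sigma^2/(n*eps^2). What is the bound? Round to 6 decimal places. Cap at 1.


bound = min(1, sigma^2/(n*eps^2))
sigma^2 = 3.33^2 = 11.0889
n*eps^2 = 245 * 1.77^2 = 245 * 3.1329 = 767.5605
sigma^2/(n*eps^2) = 11.0889 / 767.5605 ≈ 0.01444694

0.014447


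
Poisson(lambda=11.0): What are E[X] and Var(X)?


E[X] = Var(X) = lambda = 11.0

11.0, 11.0


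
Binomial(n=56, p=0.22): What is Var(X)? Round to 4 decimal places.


Var = n*p*(1-p) = 56 * 0.22 * 0.78 = 9.6096

9.6096


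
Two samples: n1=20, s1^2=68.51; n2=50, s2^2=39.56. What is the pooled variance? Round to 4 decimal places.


sp^2 = ((n1-1)*s1^2 + (n2-1)*s2^2)/(n1+n2-2)
(n1-1)*s1^2 = 19 * 68.51 = 1301.69
(n2-1)*s2^2 = 49 * 39.56 = 1938.44
numerator = 1301.69 + 1938.44 = 3240.13
n1+n2-2 = 68
sp^2 = 3240.13 / 68 = 324013/6800 ≈ 47.648971

47.6490


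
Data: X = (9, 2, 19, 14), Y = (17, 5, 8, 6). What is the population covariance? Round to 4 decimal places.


Cov = (1/n)*sum((xi-xbar)(yi-ybar))
n = 4, xbar = 44/4 = 11, ybar = 36/4 = 9
sum((xi-xbar)(yi-ybar)) = 3
Cov = 3 / 4 = 0.75

0.7500


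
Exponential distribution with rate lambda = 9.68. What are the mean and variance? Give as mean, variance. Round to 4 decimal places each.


mean = 1/lam, var = 1/lam^2
mean = 1 / 9.68 = 25/242 ≈ 0.103306
lam^2 = 9.68^2 = 93.7024
var = 1 / 93.7024 ≈ 0.010672

0.1033, 0.0107


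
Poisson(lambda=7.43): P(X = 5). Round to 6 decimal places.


P = e^(-lam) * lam^k / k!
e^(-7.43) ≈ 0.0005931875
lam^k = 7.43^5 ≈ 22643.526711
k! = 5! = 120
P = 0.0005931875 * 22643.526711 / 120 ≈ 0.111932

0.111932


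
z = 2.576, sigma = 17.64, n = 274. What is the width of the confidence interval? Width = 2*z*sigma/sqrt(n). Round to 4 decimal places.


width = 2*z*sigma/sqrt(n)
2*z*sigma = 2 * 2.576 * 17.64 = 90.88128
sqrt(274) ≈ 16.552945
width = 90.88128 / 16.552945 ≈ 5.490339

5.4903


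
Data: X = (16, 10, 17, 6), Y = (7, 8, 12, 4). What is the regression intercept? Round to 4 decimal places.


a = ybar - b*xbar, where b = sum((xi-xbar)(yi-ybar)) / sum((xi-xbar)^2)
n = 4, xbar = 49/4 = 12.25, ybar = 31/4 = 7.75
Sxy = sum((xi-xbar)(yi-ybar)) = 40.25
Sxx = sum((xi-xbar)^2) = 80.75
b = Sxy / Sxx = 161/323 ≈ 0.498452
a = 7.75 - 0.498452 * 12.25 = 531/323 ≈ 1.643963

1.6440


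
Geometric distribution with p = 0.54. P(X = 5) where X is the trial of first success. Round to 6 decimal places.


P = (1-p)^(k-1) * p
(1-p)^(k-1) = 0.46^4 = 0.04477456
P = 0.04477456 * 0.54 ≈ 0.02417826

0.024178


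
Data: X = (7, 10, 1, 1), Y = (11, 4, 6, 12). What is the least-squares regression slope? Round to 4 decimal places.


b = sum((xi-xbar)(yi-ybar)) / sum((xi-xbar)^2)
n = 4, xbar = 19/4 = 4.75, ybar = 33/4 = 8.25
Sxy = sum((xi-xbar)(yi-ybar)) = -21.75
Sxx = sum((xi-xbar)^2) = 60.75
b = Sxy / Sxx = -29/81 ≈ -0.358025

-0.3580


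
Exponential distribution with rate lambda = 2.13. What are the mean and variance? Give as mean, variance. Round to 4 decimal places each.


mean = 1/lam, var = 1/lam^2
mean = 1 / 2.13 = 100/213 ≈ 0.469484
lam^2 = 2.13^2 = 4.5369
var = 1 / 4.5369 ≈ 0.220415

0.4695, 0.2204


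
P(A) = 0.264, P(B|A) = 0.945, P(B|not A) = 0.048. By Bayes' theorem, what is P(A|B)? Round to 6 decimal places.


P(A|B) = P(B|A)*P(A) / P(B), P(B) = P(B|A)*P(A) + P(B|not A)*P(not A)
P(B|A)*P(A) = 0.945 * 0.264 = 0.24948
P(B|not A)*P(not A) = 0.048 * 0.736 = 0.035328
P(B) = 0.24948 + 0.035328 = 0.284808
P(A|B) = 0.24948 / 0.284808 ≈ 0.87595854

0.875959


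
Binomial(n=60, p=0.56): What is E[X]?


E[X] = n*p = 60 * 0.56 = 33.6

33.6


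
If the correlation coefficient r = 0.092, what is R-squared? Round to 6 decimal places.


R^2 = r^2 = (0.092)^2 = 0.008464

0.008464


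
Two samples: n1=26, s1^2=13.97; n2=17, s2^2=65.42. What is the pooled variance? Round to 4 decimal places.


sp^2 = ((n1-1)*s1^2 + (n2-1)*s2^2)/(n1+n2-2)
(n1-1)*s1^2 = 25 * 13.97 = 349.25
(n2-1)*s2^2 = 16 * 65.42 = 1046.72
numerator = 349.25 + 1046.72 = 1395.97
n1+n2-2 = 41
sp^2 = 1395.97 / 41 = 139597/4100 ≈ 34.048049

34.0480


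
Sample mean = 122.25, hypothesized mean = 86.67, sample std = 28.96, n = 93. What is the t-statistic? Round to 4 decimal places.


t = (xbar - mu0) / (s/sqrt(n))
xbar - mu0 = 122.25 - 86.67 = 35.58
sqrt(93) ≈ 9.64365076
s/sqrt(n) = 28.96 / 9.64365076 ≈ 3.00301211
t = 35.58 / 3.00301211 ≈ 11.848104

11.8481


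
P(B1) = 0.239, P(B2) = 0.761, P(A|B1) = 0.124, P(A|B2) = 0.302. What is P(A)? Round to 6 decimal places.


P(A) = P(A|B1)*P(B1) + P(A|B2)*P(B2)
P(A|B1)*P(B1) = 0.124 * 0.239 = 0.029636
P(A|B2)*P(B2) = 0.302 * 0.761 = 0.229822
P(A) = 0.029636 + 0.229822 = 0.259458

0.259458


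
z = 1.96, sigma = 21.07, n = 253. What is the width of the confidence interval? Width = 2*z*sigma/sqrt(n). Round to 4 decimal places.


width = 2*z*sigma/sqrt(n)
2*z*sigma = 2 * 1.96 * 21.07 = 82.5944
sqrt(253) ≈ 15.905974
width = 82.5944 / 15.905974 ≈ 5.192665

5.1927


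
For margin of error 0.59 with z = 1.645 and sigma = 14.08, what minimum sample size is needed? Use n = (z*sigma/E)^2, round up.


z*sigma/E = 1.645 * 14.08 / 0.59 = 57904/1475 ≈ 39.256949
(z*sigma/E)^2 ≈ 1541.108057
round up: n = 1542

1542


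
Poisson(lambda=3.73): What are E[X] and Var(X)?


E[X] = Var(X) = lambda = 3.73

3.73, 3.73


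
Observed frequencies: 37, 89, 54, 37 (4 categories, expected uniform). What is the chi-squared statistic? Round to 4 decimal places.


chi2 = sum((O-E)^2/E), E = total/4
total = 217, E = 217/4 = 54.25
(37 - 54.25)^2 / 54.25 = 297.5625 / 54.25 = 4761/868 ≈ 5.485023
(89 - 54.25)^2 / 54.25 = 1207.5625 / 54.25 = 19321/868 ≈ 22.259217
(54 - 54.25)^2 / 54.25 = 0.0625 / 54.25 = 1/868 ≈ 0.001152
(37 - 54.25)^2 / 54.25 = 297.5625 / 54.25 = 4761/868 ≈ 5.485023
chi2 = 7211/217 ≈ 33.230415

33.2304


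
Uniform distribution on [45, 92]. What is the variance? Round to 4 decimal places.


Var = (b-a)^2 / 12
(b-a)^2 = (92 - 45)^2 = 2209
Var = 2209/12 ≈ 184.083333

184.0833


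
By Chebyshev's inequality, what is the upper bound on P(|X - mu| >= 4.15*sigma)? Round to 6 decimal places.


P <= 1/k^2
k^2 = 4.15^2 = 17.2225
1/k^2 = 1 / 17.2225 = 400/6889 ≈ 0.05806358

0.058064


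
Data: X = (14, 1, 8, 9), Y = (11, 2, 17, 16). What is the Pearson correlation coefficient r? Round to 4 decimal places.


r = sum((xi-xbar)(yi-ybar)) / sqrt(sum((xi-xbar)^2) * sum((yi-ybar)^2))
n = 4, xbar = 32/4 = 8, ybar = 46/4 = 11.5
Sxy = sum((xi-xbar)(yi-ybar)) = 68
Sxx = sum((xi-xbar)^2) = 86
Syy = sum((yi-ybar)^2) = 141
sqrt(Sxx*Syy) ≈ 110.118118
r = Sxy / sqrt(Sxx*Syy) = 68 / 110.118118 ≈ 0.617519

0.6175


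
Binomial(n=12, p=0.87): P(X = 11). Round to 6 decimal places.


P = C(n,k) * p^k * (1-p)^(n-k)
C(12,11) = 12
p^k = 0.87^11 ≈ 0.2161284
(1-p)^(n-k) = 0.13^1 = 0.13
P = 12 * 0.2161284 * 0.13 ≈ 0.337160

0.337160


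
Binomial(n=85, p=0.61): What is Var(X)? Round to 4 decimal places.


Var = n*p*(1-p) = 85 * 0.61 * 0.39 = 20.2215

20.2215


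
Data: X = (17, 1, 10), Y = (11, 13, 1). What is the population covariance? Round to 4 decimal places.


Cov = (1/n)*sum((xi-xbar)(yi-ybar))
n = 3, xbar = 28/3 ≈ 9.333333, ybar = 25/3 ≈ 8.333333
sum((xi-xbar)(yi-ybar)) = -70/3 ≈ -23.333333
Cov = -23.333333 / 3 = -70/9 ≈ -7.777778

-7.7778


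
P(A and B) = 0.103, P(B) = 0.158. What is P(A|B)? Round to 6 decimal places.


P(A|B) = P(A and B) / P(B) = 0.103 / 0.158 = 103/158 ≈ 0.65189873

0.651899


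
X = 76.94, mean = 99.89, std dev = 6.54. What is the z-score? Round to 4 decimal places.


z = (X - mu) / sigma
X - mu = 76.94 - 99.89 = -22.95
z = -22.95 / 6.54 = -765/218 ≈ -3.509174

-3.5092


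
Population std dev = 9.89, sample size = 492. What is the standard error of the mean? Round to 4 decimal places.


SE = sigma / sqrt(n)
sqrt(492) ≈ 22.181073
SE = 9.89 / 22.181073 ≈ 0.445876

0.4459


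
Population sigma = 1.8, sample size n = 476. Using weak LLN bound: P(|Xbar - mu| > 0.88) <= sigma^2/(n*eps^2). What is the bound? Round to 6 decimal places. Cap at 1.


bound = min(1, sigma^2/(n*eps^2))
sigma^2 = 1.8^2 = 3.24
n*eps^2 = 476 * 0.88^2 = 476 * 0.7744 = 368.6144
sigma^2/(n*eps^2) = 3.24 / 368.6144 ≈ 0.00878967

0.008790


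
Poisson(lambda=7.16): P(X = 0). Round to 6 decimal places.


P = e^(-lam) * lam^k / k!
e^(-7.16) ≈ 0.0007770546
lam^k = 7.16^0 = 1
k! = 0! = 1
P = 0.0007770546 * 1 / 1 ≈ 0.000777

0.000777


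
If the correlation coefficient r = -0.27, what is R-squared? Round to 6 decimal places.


R^2 = r^2 = (-0.27)^2 = 0.0729

0.072900


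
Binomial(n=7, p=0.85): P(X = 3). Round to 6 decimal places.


P = C(n,k) * p^k * (1-p)^(n-k)
C(7,3) = 35
p^k = 0.85^3 = 0.614125
(1-p)^(n-k) = 0.15^4 = 0.00050625
P = 35 * 0.614125 * 0.00050625 ≈ 0.010882

0.010882


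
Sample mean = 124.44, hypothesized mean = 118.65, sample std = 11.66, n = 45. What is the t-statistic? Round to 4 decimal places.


t = (xbar - mu0) / (s/sqrt(n))
xbar - mu0 = 124.44 - 118.65 = 5.79
sqrt(45) ≈ 6.70820393
s/sqrt(n) = 11.66 / 6.70820393 ≈ 1.73817017
t = 5.79 / 1.73817017 ≈ 3.331089

3.3311


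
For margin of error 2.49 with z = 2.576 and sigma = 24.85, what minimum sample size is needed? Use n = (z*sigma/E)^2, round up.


z*sigma/E = 2.576 * 24.85 / 2.49 = 160034/6225 ≈ 25.708273
(z*sigma/E)^2 ≈ 660.915305
round up: n = 661

661


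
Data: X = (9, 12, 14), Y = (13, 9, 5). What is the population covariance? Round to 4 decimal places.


Cov = (1/n)*sum((xi-xbar)(yi-ybar))
n = 3, xbar = 35/3 ≈ 11.666667, ybar = 27/3 = 9
sum((xi-xbar)(yi-ybar)) = -20
Cov = -20 / 3 = -20/3 ≈ -6.666667

-6.6667


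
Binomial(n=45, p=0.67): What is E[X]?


E[X] = n*p = 45 * 0.67 = 30.15

30.15


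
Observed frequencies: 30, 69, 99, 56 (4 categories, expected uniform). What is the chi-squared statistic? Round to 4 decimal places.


chi2 = sum((O-E)^2/E), E = total/4
total = 254, E = 254/4 = 63.5
(30 - 63.5)^2 / 63.5 = 1122.25 / 63.5 = 4489/254 ≈ 17.673228
(69 - 63.5)^2 / 63.5 = 30.25 / 63.5 = 121/254 ≈ 0.476378
(99 - 63.5)^2 / 63.5 = 1260.25 / 63.5 = 5041/254 ≈ 19.846457
(56 - 63.5)^2 / 63.5 = 56.25 / 63.5 = 225/254 ≈ 0.885827
chi2 = 4938/127 ≈ 38.881890

38.8819


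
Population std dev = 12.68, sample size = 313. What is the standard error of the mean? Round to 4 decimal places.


SE = sigma / sqrt(n)
sqrt(313) ≈ 17.691806
SE = 12.68 / 17.691806 ≈ 0.716716

0.7167


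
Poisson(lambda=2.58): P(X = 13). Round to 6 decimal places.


P = e^(-lam) * lam^k / k!
e^(-2.58) ≈ 0.07577400
lam^k = 2.58^13 ≈ 224417.219659
k! = 13! = 6227020800
P = 0.07577400 * 224417.219659 / 6227020800 ≈ 0.000003

0.000003


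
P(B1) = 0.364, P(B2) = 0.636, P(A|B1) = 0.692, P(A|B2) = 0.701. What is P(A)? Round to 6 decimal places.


P(A) = P(A|B1)*P(B1) + P(A|B2)*P(B2)
P(A|B1)*P(B1) = 0.692 * 0.364 = 0.251888
P(A|B2)*P(B2) = 0.701 * 0.636 = 0.445836
P(A) = 0.251888 + 0.445836 = 0.697724

0.697724
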